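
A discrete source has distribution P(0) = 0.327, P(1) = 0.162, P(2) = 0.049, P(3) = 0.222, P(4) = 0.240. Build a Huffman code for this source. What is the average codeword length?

2.211 bits/symbol

Repeatedly combine the two least-probable nodes; the expected code length is the sum of the merged weights.
merge 49/1000 + 81/500 → 211/1000
merge 211/1000 + 111/500 → 433/1000
merge 6/25 + 327/1000 → 567/1000
merge 433/1000 + 567/1000 → 1
L = 211/1000 + 433/1000 + 567/1000 + 1 = 2211/1000 = 2.211 bits/symbol.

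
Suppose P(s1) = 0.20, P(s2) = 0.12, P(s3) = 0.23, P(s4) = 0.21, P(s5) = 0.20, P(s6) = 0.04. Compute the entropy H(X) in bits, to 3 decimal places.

2.442 bits

H = −Σ pᵢ log₂ pᵢ.
−0.20·log₂(0.20) = 0.4644
−0.12·log₂(0.12) = 0.3671
−0.23·log₂(0.23) = 0.4877
−0.21·log₂(0.21) = 0.4728
−0.20·log₂(0.20) = 0.4644
−0.04·log₂(0.04) = 0.1858
Sum ≈ 2.4421 → 2.442 bits.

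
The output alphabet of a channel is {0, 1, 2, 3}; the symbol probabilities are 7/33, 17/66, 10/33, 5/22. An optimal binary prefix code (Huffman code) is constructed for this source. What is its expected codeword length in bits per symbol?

Repeatedly combine the two least-probable nodes; the expected code length is the sum of the merged weights.
merge 7/33 + 5/22 → 29/66
merge 17/66 + 10/33 → 37/66
merge 29/66 + 37/66 → 1
L = 29/66 + 37/66 + 1 = 2 bits/symbol.

2 bits/symbol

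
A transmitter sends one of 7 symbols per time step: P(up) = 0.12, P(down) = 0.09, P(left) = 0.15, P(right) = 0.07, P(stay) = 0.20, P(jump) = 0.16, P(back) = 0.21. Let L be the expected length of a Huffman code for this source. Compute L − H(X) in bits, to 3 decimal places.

0.031 bits

Entropy H = −Σ p log₂ p ≈ 2.7190 bits.
Huffman merges: 7/100+9/100→4/25; 3/25+3/20→27/100; 4/25+4/25→8/25; 1/5+21/100→41/100; 27/100+8/25→59/100; 41/100+59/100→1. L = 11/4 ≈ 2.7500.
L − H = 2.7500 − 2.7190 = 0.031 bits.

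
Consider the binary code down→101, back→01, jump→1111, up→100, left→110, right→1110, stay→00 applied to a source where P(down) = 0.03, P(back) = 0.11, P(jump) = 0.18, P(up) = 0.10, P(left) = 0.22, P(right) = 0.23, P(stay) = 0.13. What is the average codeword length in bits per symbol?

3.17 bits/symbol

L̄ = Σ pᵢ·ℓᵢ = 0.03·3 + 0.11·2 + 0.18·4 + 0.10·3 + 0.22·3 + 0.23·4 + 0.13·2 = 3.17 bits/symbol.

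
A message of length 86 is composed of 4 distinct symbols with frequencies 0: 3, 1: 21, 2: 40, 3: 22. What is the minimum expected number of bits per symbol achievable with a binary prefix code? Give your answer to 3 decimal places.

Probabilities are the counts divided by 86.
Repeatedly combine the two least-probable nodes; the expected code length is the sum of the merged weights.
merge 3/86 + 21/86 → 12/43
merge 11/43 + 12/43 → 23/43
merge 20/43 + 23/43 → 1
L = 12/43 + 23/43 + 1 = 78/43 ≈ 1.814 bits/symbol.

1.814 bits/symbol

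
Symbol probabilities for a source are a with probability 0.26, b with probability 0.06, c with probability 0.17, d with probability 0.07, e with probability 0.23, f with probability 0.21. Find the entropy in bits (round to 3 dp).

2.412 bits

H = −Σ pᵢ log₂ pᵢ.
−0.26·log₂(0.26) = 0.5053
−0.06·log₂(0.06) = 0.2435
−0.17·log₂(0.17) = 0.4346
−0.07·log₂(0.07) = 0.2686
−0.23·log₂(0.23) = 0.4877
−0.21·log₂(0.21) = 0.4728
Sum ≈ 2.4125 → 2.412 bits.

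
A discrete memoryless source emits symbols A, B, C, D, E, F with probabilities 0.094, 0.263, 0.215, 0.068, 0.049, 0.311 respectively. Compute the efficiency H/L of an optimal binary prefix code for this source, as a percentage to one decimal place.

Entropy H = −Σ p log₂ p ≈ 2.3052 bits.
Huffman merges: 49/1000+17/250→117/1000; 47/500+117/1000→211/1000; 211/1000+43/200→213/500; 263/1000+311/1000→287/500; 213/500+287/500→1. L = 291/125 ≈ 2.3280.
Efficiency = H/L = 2.3052/2.3280 = 99.0%.

99.0%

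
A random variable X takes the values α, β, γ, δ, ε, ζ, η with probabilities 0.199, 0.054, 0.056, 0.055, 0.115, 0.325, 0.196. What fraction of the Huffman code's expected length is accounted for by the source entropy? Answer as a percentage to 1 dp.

Entropy H = −Σ p log₂ p ≈ 2.5005 bits.
Huffman merges: 27/500+11/200→109/1000; 7/125+109/1000→33/200; 23/200+33/200→7/25; 49/250+199/1000→79/200; 7/25+13/40→121/200; 79/200+121/200→1. L = 1277/500 ≈ 2.5540.
Efficiency = H/L = 2.5005/2.5540 = 97.9%.

97.9%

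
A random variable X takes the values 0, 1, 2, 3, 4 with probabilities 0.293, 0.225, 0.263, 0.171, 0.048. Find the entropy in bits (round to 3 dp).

H = −Σ pᵢ log₂ pᵢ.
−0.293·log₂(0.293) = 0.5189
−0.225·log₂(0.225) = 0.4842
−0.263·log₂(0.263) = 0.5068
−0.171·log₂(0.171) = 0.4357
−0.048·log₂(0.048) = 0.2103
Sum ≈ 2.1559 → 2.156 bits.

2.156 bits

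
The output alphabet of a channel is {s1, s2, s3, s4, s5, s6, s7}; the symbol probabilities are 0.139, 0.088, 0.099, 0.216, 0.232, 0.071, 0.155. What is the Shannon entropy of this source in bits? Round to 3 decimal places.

2.689 bits

H = −Σ pᵢ log₂ pᵢ.
−0.139·log₂(0.139) = 0.3957
−0.088·log₂(0.088) = 0.3086
−0.099·log₂(0.099) = 0.3303
−0.216·log₂(0.216) = 0.4776
−0.232·log₂(0.232) = 0.4890
−0.071·log₂(0.071) = 0.2709
−0.155·log₂(0.155) = 0.4169
Sum ≈ 2.6890 → 2.689 bits.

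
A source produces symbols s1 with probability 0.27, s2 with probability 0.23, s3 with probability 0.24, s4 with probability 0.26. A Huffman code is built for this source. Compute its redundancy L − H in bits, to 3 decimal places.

Entropy H = −Σ p log₂ p ≈ 1.9971 bits.
Huffman merges: 23/100+6/25→47/100; 13/50+27/100→53/100; 47/100+53/100→1. L = 2 ≈ 2.0000.
L − H = 2.0000 − 1.9971 = 0.003 bits.

0.003 bits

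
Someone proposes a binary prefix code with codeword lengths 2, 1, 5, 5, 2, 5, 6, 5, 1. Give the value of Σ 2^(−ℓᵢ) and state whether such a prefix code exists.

1.640625; no

With common denominator 2^6 = 64: Σ 2^(−ℓᵢ) = 16/64 + 32/64 + 2/64 + 2/64 + 16/64 + 2/64 + 1/64 + 2/64 + 32/64 = 105/64 = 1.640625.
Kraft's inequality requires Σ ≤ 1; here Σ = 1.640625 > 1, so no such prefix code exists.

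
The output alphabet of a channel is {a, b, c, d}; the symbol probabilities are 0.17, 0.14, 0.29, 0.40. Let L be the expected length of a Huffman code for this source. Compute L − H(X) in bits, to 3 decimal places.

Entropy H = −Σ p log₂ p ≈ 1.8784 bits.
Huffman merges: 7/50+17/100→31/100; 29/100+31/100→3/5; 2/5+3/5→1. L = 191/100 ≈ 1.9100.
L − H = 1.9100 − 1.8784 = 0.032 bits.

0.032 bits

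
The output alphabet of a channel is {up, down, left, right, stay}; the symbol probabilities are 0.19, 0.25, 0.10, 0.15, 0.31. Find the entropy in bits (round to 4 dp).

H = −Σ pᵢ log₂ pᵢ.
−0.19·log₂(0.19) = 0.4552
−0.25·log₂(0.25) = 0.5000
−0.10·log₂(0.10) = 0.3322
−0.15·log₂(0.15) = 0.4105
−0.31·log₂(0.31) = 0.5238
Sum ≈ 2.2218 → 2.2218 bits.

2.2218 bits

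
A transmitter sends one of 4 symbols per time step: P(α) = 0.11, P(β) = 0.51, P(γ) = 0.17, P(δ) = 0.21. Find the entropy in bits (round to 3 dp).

H = −Σ pᵢ log₂ pᵢ.
−0.11·log₂(0.11) = 0.3503
−0.51·log₂(0.51) = 0.4954
−0.17·log₂(0.17) = 0.4346
−0.21·log₂(0.21) = 0.4728
Sum ≈ 1.7531 → 1.753 bits.

1.753 bits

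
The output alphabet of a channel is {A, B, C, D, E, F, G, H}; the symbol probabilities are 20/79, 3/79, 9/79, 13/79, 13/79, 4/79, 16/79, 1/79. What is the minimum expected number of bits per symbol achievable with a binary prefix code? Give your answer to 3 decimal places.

Repeatedly combine the two least-probable nodes; the expected code length is the sum of the merged weights.
merge 1/79 + 3/79 → 4/79
merge 4/79 + 4/79 → 8/79
merge 8/79 + 9/79 → 17/79
merge 13/79 + 13/79 → 26/79
merge 16/79 + 17/79 → 33/79
merge 20/79 + 26/79 → 46/79
merge 33/79 + 46/79 → 1
L = 4/79 + 8/79 + 17/79 + 26/79 + 33/79 + 46/79 + 1 = 213/79 ≈ 2.696 bits/symbol.

2.696 bits/symbol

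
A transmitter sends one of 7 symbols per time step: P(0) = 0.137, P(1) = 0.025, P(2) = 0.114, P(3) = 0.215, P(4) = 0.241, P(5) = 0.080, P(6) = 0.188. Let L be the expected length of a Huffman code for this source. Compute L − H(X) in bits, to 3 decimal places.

Entropy H = −Σ p log₂ p ≈ 2.5994 bits.
Huffman merges: 1/40+2/25→21/200; 21/200+57/500→219/1000; 137/1000+47/250→13/40; 43/200+219/1000→217/500; 241/1000+13/40→283/500; 217/500+283/500→1. L = 2649/1000 ≈ 2.6490.
L − H = 2.6490 − 2.5994 = 0.050 bits.

0.050 bits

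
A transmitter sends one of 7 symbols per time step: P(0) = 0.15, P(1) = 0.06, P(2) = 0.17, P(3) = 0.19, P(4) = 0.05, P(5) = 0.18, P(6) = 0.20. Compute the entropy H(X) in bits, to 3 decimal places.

2.670 bits

H = −Σ pᵢ log₂ pᵢ.
−0.15·log₂(0.15) = 0.4105
−0.06·log₂(0.06) = 0.2435
−0.17·log₂(0.17) = 0.4346
−0.19·log₂(0.19) = 0.4552
−0.05·log₂(0.05) = 0.2161
−0.18·log₂(0.18) = 0.4453
−0.20·log₂(0.20) = 0.4644
Sum ≈ 2.6697 → 2.670 bits.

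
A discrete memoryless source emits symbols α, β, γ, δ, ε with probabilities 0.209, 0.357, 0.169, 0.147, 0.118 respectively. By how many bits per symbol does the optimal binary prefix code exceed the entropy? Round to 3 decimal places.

0.059 bits

Entropy H = −Σ p log₂ p ≈ 2.2064 bits.
Huffman merges: 59/500+147/1000→53/200; 169/1000+209/1000→189/500; 53/200+357/1000→311/500; 189/500+311/500→1. L = 453/200 ≈ 2.2650.
L − H = 2.2650 − 2.2064 = 0.059 bits.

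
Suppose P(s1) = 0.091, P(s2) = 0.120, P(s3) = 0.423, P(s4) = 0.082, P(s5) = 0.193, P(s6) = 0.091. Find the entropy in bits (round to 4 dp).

H = −Σ pᵢ log₂ pᵢ.
−0.091·log₂(0.091) = 0.3147
−0.120·log₂(0.120) = 0.3671
−0.423·log₂(0.423) = 0.5251
−0.082·log₂(0.082) = 0.2959
−0.193·log₂(0.193) = 0.4581
−0.091·log₂(0.091) = 0.3147
Sum ≈ 2.2754 → 2.2754 bits.

2.2754 bits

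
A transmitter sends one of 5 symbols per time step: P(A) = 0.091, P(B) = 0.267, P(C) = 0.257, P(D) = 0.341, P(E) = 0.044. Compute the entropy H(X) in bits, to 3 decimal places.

H = −Σ pᵢ log₂ pᵢ.
−0.091·log₂(0.091) = 0.3147
−0.267·log₂(0.267) = 0.5087
−0.257·log₂(0.257) = 0.5038
−0.341·log₂(0.341) = 0.5293
−0.044·log₂(0.044) = 0.1983
Sum ≈ 2.0547 → 2.055 bits.

2.055 bits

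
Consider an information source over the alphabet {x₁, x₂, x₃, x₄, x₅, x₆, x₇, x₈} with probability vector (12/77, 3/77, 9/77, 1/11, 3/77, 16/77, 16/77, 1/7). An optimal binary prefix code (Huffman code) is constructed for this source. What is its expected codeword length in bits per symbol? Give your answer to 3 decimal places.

2.831 bits/symbol

Repeatedly combine the two least-probable nodes; the expected code length is the sum of the merged weights.
merge 3/77 + 3/77 → 6/77
merge 6/77 + 1/11 → 13/77
merge 9/77 + 1/7 → 20/77
merge 12/77 + 13/77 → 25/77
merge 16/77 + 16/77 → 32/77
merge 20/77 + 25/77 → 45/77
merge 32/77 + 45/77 → 1
L = 6/77 + 13/77 + 20/77 + 25/77 + 32/77 + 45/77 + 1 = 218/77 ≈ 2.831 bits/symbol.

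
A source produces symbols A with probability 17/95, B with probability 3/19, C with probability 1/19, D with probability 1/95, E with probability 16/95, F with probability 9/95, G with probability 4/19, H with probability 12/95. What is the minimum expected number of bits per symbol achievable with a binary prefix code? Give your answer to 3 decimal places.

Repeatedly combine the two least-probable nodes; the expected code length is the sum of the merged weights.
merge 1/95 + 1/19 → 6/95
merge 6/95 + 9/95 → 3/19
merge 12/95 + 3/19 → 27/95
merge 3/19 + 16/95 → 31/95
merge 17/95 + 4/19 → 37/95
merge 27/95 + 31/95 → 58/95
merge 37/95 + 58/95 → 1
L = 6/95 + 3/19 + 27/95 + 31/95 + 37/95 + 58/95 + 1 = 269/95 ≈ 2.832 bits/symbol.

2.832 bits/symbol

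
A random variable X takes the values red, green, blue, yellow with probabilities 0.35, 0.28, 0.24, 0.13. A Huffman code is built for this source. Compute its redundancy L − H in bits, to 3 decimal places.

Entropy H = −Σ p log₂ p ≈ 1.9211 bits.
Huffman merges: 13/100+6/25→37/100; 7/25+7/20→63/100; 37/100+63/100→1. L = 2 ≈ 2.0000.
L − H = 2.0000 − 1.9211 = 0.079 bits.

0.079 bits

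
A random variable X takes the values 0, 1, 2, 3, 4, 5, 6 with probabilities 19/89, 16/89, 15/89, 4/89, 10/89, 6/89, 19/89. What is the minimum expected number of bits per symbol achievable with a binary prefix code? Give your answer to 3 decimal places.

Repeatedly combine the two least-probable nodes; the expected code length is the sum of the merged weights.
merge 4/89 + 6/89 → 10/89
merge 10/89 + 10/89 → 20/89
merge 15/89 + 16/89 → 31/89
merge 19/89 + 19/89 → 38/89
merge 20/89 + 31/89 → 51/89
merge 38/89 + 51/89 → 1
L = 10/89 + 20/89 + 31/89 + 38/89 + 51/89 + 1 = 239/89 ≈ 2.685 bits/symbol.

2.685 bits/symbol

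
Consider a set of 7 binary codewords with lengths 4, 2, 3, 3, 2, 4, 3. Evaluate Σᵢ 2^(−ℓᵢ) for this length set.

1

With common denominator 2^4 = 16: Σ 2^(−ℓᵢ) = 1/16 + 4/16 + 2/16 + 2/16 + 4/16 + 1/16 + 2/16 = 16/16 = 1.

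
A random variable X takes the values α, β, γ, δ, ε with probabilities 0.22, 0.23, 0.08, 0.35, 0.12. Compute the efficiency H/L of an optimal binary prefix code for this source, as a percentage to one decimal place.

98.0%

Entropy H = −Σ p log₂ p ≈ 2.1569 bits.
Huffman merges: 2/25+3/25→1/5; 1/5+11/50→21/50; 23/100+7/20→29/50; 21/50+29/50→1. L = 11/5 ≈ 2.2000.
Efficiency = H/L = 2.1569/2.2000 = 98.0%.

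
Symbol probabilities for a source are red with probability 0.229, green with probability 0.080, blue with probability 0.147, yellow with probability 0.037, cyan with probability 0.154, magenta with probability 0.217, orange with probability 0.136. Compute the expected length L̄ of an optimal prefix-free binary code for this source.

2.671 bits/symbol

Repeatedly combine the two least-probable nodes; the expected code length is the sum of the merged weights.
merge 37/1000 + 2/25 → 117/1000
merge 117/1000 + 17/125 → 253/1000
merge 147/1000 + 77/500 → 301/1000
merge 217/1000 + 229/1000 → 223/500
merge 253/1000 + 301/1000 → 277/500
merge 223/500 + 277/500 → 1
L = 117/1000 + 253/1000 + 301/1000 + 223/500 + 277/500 + 1 = 2671/1000 = 2.671 bits/symbol.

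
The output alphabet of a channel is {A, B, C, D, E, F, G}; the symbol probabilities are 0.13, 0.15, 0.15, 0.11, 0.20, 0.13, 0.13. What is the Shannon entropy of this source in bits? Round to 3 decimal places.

H = −Σ pᵢ log₂ pᵢ.
−0.13·log₂(0.13) = 0.3826
−0.15·log₂(0.15) = 0.4105
−0.15·log₂(0.15) = 0.4105
−0.11·log₂(0.11) = 0.3503
−0.20·log₂(0.20) = 0.4644
−0.13·log₂(0.13) = 0.3826
−0.13·log₂(0.13) = 0.3826
Sum ≈ 2.7837 → 2.784 bits.

2.784 bits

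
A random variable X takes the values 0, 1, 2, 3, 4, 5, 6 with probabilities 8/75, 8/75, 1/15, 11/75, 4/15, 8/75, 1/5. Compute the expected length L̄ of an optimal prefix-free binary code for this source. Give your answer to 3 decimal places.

2.707 bits/symbol

Repeatedly combine the two least-probable nodes; the expected code length is the sum of the merged weights.
merge 1/15 + 8/75 → 13/75
merge 8/75 + 8/75 → 16/75
merge 11/75 + 13/75 → 8/25
merge 1/5 + 16/75 → 31/75
merge 4/15 + 8/25 → 44/75
merge 31/75 + 44/75 → 1
L = 13/75 + 16/75 + 8/25 + 31/75 + 44/75 + 1 = 203/75 ≈ 2.707 bits/symbol.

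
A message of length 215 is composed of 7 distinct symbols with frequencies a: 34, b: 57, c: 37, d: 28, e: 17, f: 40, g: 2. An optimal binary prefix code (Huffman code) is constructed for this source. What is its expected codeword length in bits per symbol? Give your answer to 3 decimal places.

2.637 bits/symbol

Probabilities are the counts divided by 215.
Repeatedly combine the two least-probable nodes; the expected code length is the sum of the merged weights.
merge 2/215 + 17/215 → 19/215
merge 19/215 + 28/215 → 47/215
merge 34/215 + 37/215 → 71/215
merge 8/43 + 47/215 → 87/215
merge 57/215 + 71/215 → 128/215
merge 87/215 + 128/215 → 1
L = 19/215 + 47/215 + 71/215 + 87/215 + 128/215 + 1 = 567/215 ≈ 2.637 bits/symbol.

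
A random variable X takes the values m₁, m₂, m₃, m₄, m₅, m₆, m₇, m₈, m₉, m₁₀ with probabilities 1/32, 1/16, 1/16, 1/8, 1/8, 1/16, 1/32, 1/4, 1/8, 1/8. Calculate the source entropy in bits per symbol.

Each probability is a power of 1/2, so log₂(1/p) is an integer.
H = Σ p·log₂(1/p) = 1/32·5 + 1/16·4 + 1/16·4 + 1/8·3 + 1/8·3 + 1/16·4 + 1/32·5 + 1/4·2 + 1/8·3 + 1/8·3 = 3.0625 bits.

3.0625 bits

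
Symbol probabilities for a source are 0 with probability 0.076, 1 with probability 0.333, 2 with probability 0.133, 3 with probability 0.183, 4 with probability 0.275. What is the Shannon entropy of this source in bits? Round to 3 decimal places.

2.158 bits

H = −Σ pᵢ log₂ pᵢ.
−0.076·log₂(0.076) = 0.2826
−0.333·log₂(0.333) = 0.5283
−0.133·log₂(0.133) = 0.3871
−0.183·log₂(0.183) = 0.4484
−0.275·log₂(0.275) = 0.5122
Sum ≈ 2.1585 → 2.158 bits.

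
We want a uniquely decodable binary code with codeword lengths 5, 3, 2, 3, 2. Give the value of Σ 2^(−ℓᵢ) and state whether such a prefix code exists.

With common denominator 2^5 = 32: Σ 2^(−ℓᵢ) = 1/32 + 4/32 + 8/32 + 4/32 + 8/32 = 25/32 = 0.78125.
Kraft's inequality requires Σ ≤ 1; here Σ = 0.78125 ≤ 1, so such a prefix code exists.

0.78125; yes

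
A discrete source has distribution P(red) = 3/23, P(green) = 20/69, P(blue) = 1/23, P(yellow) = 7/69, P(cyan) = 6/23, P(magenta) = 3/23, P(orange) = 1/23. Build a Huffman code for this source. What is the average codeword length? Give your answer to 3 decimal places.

2.536 bits/symbol

Repeatedly combine the two least-probable nodes; the expected code length is the sum of the merged weights.
merge 1/23 + 1/23 → 2/23
merge 2/23 + 7/69 → 13/69
merge 3/23 + 3/23 → 6/23
merge 13/69 + 6/23 → 31/69
merge 6/23 + 20/69 → 38/69
merge 31/69 + 38/69 → 1
L = 2/23 + 13/69 + 6/23 + 31/69 + 38/69 + 1 = 175/69 ≈ 2.536 bits/symbol.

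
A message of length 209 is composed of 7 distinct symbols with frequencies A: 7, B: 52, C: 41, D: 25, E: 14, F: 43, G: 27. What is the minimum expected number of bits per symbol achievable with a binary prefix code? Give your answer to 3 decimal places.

Probabilities are the counts divided by 209.
Repeatedly combine the two least-probable nodes; the expected code length is the sum of the merged weights.
merge 7/209 + 14/209 → 21/209
merge 21/209 + 25/209 → 46/209
merge 27/209 + 41/209 → 68/209
merge 43/209 + 46/209 → 89/209
merge 52/209 + 68/209 → 120/209
merge 89/209 + 120/209 → 1
L = 21/209 + 46/209 + 68/209 + 89/209 + 120/209 + 1 = 553/209 ≈ 2.646 bits/symbol.

2.646 bits/symbol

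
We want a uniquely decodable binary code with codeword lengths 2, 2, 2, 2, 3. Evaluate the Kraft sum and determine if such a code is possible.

1.125; no

With common denominator 2^3 = 8: Σ 2^(−ℓᵢ) = 2/8 + 2/8 + 2/8 + 2/8 + 1/8 = 9/8 = 1.125.
Kraft's inequality requires Σ ≤ 1; here Σ = 1.125 > 1, so no such prefix code exists.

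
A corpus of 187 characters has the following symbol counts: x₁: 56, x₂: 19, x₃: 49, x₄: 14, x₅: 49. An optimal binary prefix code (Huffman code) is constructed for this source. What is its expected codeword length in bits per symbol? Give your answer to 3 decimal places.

2.176 bits/symbol

Probabilities are the counts divided by 187.
Repeatedly combine the two least-probable nodes; the expected code length is the sum of the merged weights.
merge 14/187 + 19/187 → 3/17
merge 3/17 + 49/187 → 82/187
merge 49/187 + 56/187 → 105/187
merge 82/187 + 105/187 → 1
L = 3/17 + 82/187 + 105/187 + 1 = 37/17 ≈ 2.176 bits/symbol.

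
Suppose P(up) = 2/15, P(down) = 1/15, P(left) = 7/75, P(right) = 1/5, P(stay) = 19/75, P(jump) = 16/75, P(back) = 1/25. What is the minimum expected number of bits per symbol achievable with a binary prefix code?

Repeatedly combine the two least-probable nodes; the expected code length is the sum of the merged weights.
merge 1/25 + 1/15 → 8/75
merge 7/75 + 8/75 → 1/5
merge 2/15 + 1/5 → 1/3
merge 1/5 + 16/75 → 31/75
merge 19/75 + 1/3 → 44/75
merge 31/75 + 44/75 → 1
L = 8/75 + 1/5 + 1/3 + 31/75 + 44/75 + 1 = 66/25 = 2.64 bits/symbol.

2.64 bits/symbol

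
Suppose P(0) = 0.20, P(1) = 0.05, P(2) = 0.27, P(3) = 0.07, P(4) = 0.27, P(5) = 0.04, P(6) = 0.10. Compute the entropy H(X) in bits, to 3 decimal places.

2.487 bits

H = −Σ pᵢ log₂ pᵢ.
−0.20·log₂(0.20) = 0.4644
−0.05·log₂(0.05) = 0.2161
−0.27·log₂(0.27) = 0.5100
−0.07·log₂(0.07) = 0.2686
−0.27·log₂(0.27) = 0.5100
−0.04·log₂(0.04) = 0.1858
−0.10·log₂(0.10) = 0.3322
Sum ≈ 2.4870 → 2.487 bits.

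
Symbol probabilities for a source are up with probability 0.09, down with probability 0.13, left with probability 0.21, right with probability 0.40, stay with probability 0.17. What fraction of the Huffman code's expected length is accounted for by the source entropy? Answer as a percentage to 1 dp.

96.9%

Entropy H = −Σ p log₂ p ≈ 2.1315 bits.
Huffman merges: 9/100+13/100→11/50; 17/100+21/100→19/50; 11/50+19/50→3/5; 2/5+3/5→1. L = 11/5 ≈ 2.2000.
Efficiency = H/L = 2.1315/2.2000 = 96.9%.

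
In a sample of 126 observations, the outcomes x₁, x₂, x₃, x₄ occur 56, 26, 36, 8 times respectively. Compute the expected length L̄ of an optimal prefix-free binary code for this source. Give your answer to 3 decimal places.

1.825 bits/symbol

Probabilities are the counts divided by 126.
Repeatedly combine the two least-probable nodes; the expected code length is the sum of the merged weights.
merge 4/63 + 13/63 → 17/63
merge 17/63 + 2/7 → 5/9
merge 4/9 + 5/9 → 1
L = 17/63 + 5/9 + 1 = 115/63 ≈ 1.825 bits/symbol.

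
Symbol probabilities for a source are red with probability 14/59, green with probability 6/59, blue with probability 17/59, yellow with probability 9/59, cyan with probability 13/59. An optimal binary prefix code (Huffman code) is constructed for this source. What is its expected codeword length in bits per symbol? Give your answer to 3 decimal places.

Repeatedly combine the two least-probable nodes; the expected code length is the sum of the merged weights.
merge 6/59 + 9/59 → 15/59
merge 13/59 + 14/59 → 27/59
merge 15/59 + 17/59 → 32/59
merge 27/59 + 32/59 → 1
L = 15/59 + 27/59 + 32/59 + 1 = 133/59 ≈ 2.254 bits/symbol.

2.254 bits/symbol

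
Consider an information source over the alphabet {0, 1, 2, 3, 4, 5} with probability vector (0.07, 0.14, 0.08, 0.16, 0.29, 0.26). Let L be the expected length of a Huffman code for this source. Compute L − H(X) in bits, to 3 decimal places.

Entropy H = −Σ p log₂ p ≈ 2.4034 bits.
Huffman merges: 7/100+2/25→3/20; 7/50+3/20→29/100; 4/25+13/50→21/50; 29/100+29/100→29/50; 21/50+29/50→1. L = 61/25 ≈ 2.4400.
L − H = 2.4400 − 2.4034 = 0.037 bits.

0.037 bits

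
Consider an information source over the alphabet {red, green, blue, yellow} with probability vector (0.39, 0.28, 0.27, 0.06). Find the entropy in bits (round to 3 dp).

1.798 bits

H = −Σ pᵢ log₂ pᵢ.
−0.39·log₂(0.39) = 0.5298
−0.28·log₂(0.28) = 0.5142
−0.27·log₂(0.27) = 0.5100
−0.06·log₂(0.06) = 0.2435
Sum ≈ 1.7976 → 1.798 bits.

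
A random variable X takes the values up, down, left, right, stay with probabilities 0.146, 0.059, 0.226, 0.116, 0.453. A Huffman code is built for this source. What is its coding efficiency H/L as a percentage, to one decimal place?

Entropy H = −Σ p log₂ p ≈ 2.0091 bits.
Huffman merges: 59/1000+29/250→7/40; 73/500+7/40→321/1000; 113/500+321/1000→547/1000; 453/1000+547/1000→1. L = 2043/1000 ≈ 2.0430.
Efficiency = H/L = 2.0091/2.0430 = 98.3%.

98.3%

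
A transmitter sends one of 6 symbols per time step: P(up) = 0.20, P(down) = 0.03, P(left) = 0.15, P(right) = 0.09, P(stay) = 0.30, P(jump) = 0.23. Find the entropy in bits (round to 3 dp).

2.348 bits

H = −Σ pᵢ log₂ pᵢ.
−0.20·log₂(0.20) = 0.4644
−0.03·log₂(0.03) = 0.1518
−0.15·log₂(0.15) = 0.4105
−0.09·log₂(0.09) = 0.3127
−0.30·log₂(0.30) = 0.5211
−0.23·log₂(0.23) = 0.4877
Sum ≈ 2.3481 → 2.348 bits.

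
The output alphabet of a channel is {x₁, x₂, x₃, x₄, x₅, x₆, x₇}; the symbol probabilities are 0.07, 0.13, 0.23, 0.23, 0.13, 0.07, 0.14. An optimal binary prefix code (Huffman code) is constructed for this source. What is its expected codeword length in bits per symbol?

2.68 bits/symbol

Repeatedly combine the two least-probable nodes; the expected code length is the sum of the merged weights.
merge 7/100 + 7/100 → 7/50
merge 13/100 + 13/100 → 13/50
merge 7/50 + 7/50 → 7/25
merge 23/100 + 23/100 → 23/50
merge 13/50 + 7/25 → 27/50
merge 23/50 + 27/50 → 1
L = 7/50 + 13/50 + 7/25 + 23/50 + 27/50 + 1 = 67/25 = 2.68 bits/symbol.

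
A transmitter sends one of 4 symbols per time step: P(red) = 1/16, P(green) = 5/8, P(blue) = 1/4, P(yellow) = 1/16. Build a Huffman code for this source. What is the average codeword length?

Repeatedly combine the two least-probable nodes; the expected code length is the sum of the merged weights.
merge 1/16 + 1/16 → 1/8
merge 1/8 + 1/4 → 3/8
merge 3/8 + 5/8 → 1
L = 1/8 + 3/8 + 1 = 3/2 = 1.5 bits/symbol.

1.5 bits/symbol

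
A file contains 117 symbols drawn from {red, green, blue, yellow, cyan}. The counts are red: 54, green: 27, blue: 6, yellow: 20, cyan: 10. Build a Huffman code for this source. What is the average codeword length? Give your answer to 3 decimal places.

Probabilities are the counts divided by 117.
Repeatedly combine the two least-probable nodes; the expected code length is the sum of the merged weights.
merge 2/39 + 10/117 → 16/117
merge 16/117 + 20/117 → 4/13
merge 3/13 + 4/13 → 7/13
merge 6/13 + 7/13 → 1
L = 16/117 + 4/13 + 7/13 + 1 = 232/117 ≈ 1.983 bits/symbol.

1.983 bits/symbol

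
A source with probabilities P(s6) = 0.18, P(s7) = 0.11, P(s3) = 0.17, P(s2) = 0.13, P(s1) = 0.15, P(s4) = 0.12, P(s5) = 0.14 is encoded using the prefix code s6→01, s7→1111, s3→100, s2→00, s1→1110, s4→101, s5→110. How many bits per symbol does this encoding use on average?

2.95 bits/symbol

L̄ = Σ pᵢ·ℓᵢ = 0.18·2 + 0.11·4 + 0.17·3 + 0.13·2 + 0.15·4 + 0.12·3 + 0.14·3 = 2.95 bits/symbol.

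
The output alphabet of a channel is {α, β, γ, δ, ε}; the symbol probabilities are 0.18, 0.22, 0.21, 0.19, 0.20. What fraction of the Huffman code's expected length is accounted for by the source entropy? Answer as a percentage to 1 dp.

Entropy H = −Σ p log₂ p ≈ 2.3183 bits.
Huffman merges: 9/50+19/100→37/100; 1/5+21/100→41/100; 11/50+37/100→59/100; 41/100+59/100→1. L = 237/100 ≈ 2.3700.
Efficiency = H/L = 2.3183/2.3700 = 97.8%.

97.8%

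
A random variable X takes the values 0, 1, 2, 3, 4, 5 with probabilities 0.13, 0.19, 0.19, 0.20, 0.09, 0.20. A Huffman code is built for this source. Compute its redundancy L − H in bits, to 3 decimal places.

Entropy H = −Σ p log₂ p ≈ 2.5345 bits.
Huffman merges: 9/100+13/100→11/50; 19/100+19/100→19/50; 1/5+1/5→2/5; 11/50+19/50→3/5; 2/5+3/5→1. L = 13/5 ≈ 2.6000.
L − H = 2.6000 − 2.5345 = 0.065 bits.

0.065 bits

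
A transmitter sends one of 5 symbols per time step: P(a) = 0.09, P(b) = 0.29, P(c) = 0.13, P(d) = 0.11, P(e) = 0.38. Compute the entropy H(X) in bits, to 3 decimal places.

H = −Σ pᵢ log₂ pᵢ.
−0.09·log₂(0.09) = 0.3127
−0.29·log₂(0.29) = 0.5179
−0.13·log₂(0.13) = 0.3826
−0.11·log₂(0.11) = 0.3503
−0.38·log₂(0.38) = 0.5305
Sum ≈ 2.0939 → 2.094 bits.

2.094 bits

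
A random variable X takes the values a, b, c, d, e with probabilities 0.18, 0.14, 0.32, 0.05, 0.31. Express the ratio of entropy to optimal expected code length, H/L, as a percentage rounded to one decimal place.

96.3%

Entropy H = −Σ p log₂ p ≈ 2.1083 bits.
Huffman merges: 1/20+7/50→19/100; 9/50+19/100→37/100; 31/100+8/25→63/100; 37/100+63/100→1. L = 219/100 ≈ 2.1900.
Efficiency = H/L = 2.1083/2.1900 = 96.3%.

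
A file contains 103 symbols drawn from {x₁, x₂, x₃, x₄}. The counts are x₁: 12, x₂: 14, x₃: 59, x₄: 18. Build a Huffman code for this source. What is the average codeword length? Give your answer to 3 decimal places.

Probabilities are the counts divided by 103.
Repeatedly combine the two least-probable nodes; the expected code length is the sum of the merged weights.
merge 12/103 + 14/103 → 26/103
merge 18/103 + 26/103 → 44/103
merge 44/103 + 59/103 → 1
L = 26/103 + 44/103 + 1 = 173/103 ≈ 1.680 bits/symbol.

1.680 bits/symbol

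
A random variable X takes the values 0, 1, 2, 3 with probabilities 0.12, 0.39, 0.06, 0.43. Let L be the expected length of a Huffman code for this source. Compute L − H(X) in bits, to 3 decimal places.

Entropy H = −Σ p log₂ p ≈ 1.6640 bits.
Huffman merges: 3/50+3/25→9/50; 9/50+39/100→57/100; 43/100+57/100→1. L = 7/4 ≈ 1.7500.
L − H = 1.7500 − 1.6640 = 0.086 bits.

0.086 bits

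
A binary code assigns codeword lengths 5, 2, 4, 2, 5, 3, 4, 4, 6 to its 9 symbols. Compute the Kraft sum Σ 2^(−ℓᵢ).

0.890625

With common denominator 2^6 = 64: Σ 2^(−ℓᵢ) = 2/64 + 16/64 + 4/64 + 16/64 + 2/64 + 8/64 + 4/64 + 4/64 + 1/64 = 57/64 = 0.890625.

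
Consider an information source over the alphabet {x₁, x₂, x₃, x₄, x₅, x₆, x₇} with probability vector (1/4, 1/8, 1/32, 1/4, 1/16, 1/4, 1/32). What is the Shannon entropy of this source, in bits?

2.4375 bits

Each probability is a power of 1/2, so log₂(1/p) is an integer.
H = Σ p·log₂(1/p) = 1/4·2 + 1/8·3 + 1/32·5 + 1/4·2 + 1/16·4 + 1/4·2 + 1/32·5 = 2.4375 bits.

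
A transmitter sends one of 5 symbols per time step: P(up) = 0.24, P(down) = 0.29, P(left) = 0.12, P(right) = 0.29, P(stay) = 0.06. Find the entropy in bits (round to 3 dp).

H = −Σ pᵢ log₂ pᵢ.
−0.24·log₂(0.24) = 0.4941
−0.29·log₂(0.29) = 0.5179
−0.12·log₂(0.12) = 0.3671
−0.29·log₂(0.29) = 0.5179
−0.06·log₂(0.06) = 0.2435
Sum ≈ 2.1405 → 2.141 bits.

2.141 bits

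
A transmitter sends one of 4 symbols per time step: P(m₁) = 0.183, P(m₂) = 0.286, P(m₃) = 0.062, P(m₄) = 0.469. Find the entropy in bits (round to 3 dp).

H = −Σ pᵢ log₂ pᵢ.
−0.183·log₂(0.183) = 0.4484
−0.286·log₂(0.286) = 0.5165
−0.062·log₂(0.062) = 0.2487
−0.469·log₂(0.469) = 0.5123
Sum ≈ 1.7259 → 1.726 bits.

1.726 bits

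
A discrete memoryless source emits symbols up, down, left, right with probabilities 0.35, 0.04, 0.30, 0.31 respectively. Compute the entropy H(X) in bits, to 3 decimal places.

1.761 bits

H = −Σ pᵢ log₂ pᵢ.
−0.35·log₂(0.35) = 0.5301
−0.04·log₂(0.04) = 0.1858
−0.30·log₂(0.30) = 0.5211
−0.31·log₂(0.31) = 0.5238
Sum ≈ 1.7607 → 1.761 bits.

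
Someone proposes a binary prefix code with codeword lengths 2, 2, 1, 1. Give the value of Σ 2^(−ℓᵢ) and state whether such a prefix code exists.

With common denominator 2^2 = 4: Σ 2^(−ℓᵢ) = 1/4 + 1/4 + 2/4 + 2/4 = 6/4 = 1.5.
Kraft's inequality requires Σ ≤ 1; here Σ = 1.5 > 1, so no such prefix code exists.

1.5; no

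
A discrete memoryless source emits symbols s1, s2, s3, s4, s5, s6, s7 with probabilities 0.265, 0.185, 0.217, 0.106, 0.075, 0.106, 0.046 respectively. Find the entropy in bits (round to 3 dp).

H = −Σ pᵢ log₂ pᵢ.
−0.265·log₂(0.265) = 0.5077
−0.185·log₂(0.185) = 0.4504
−0.217·log₂(0.217) = 0.4783
−0.106·log₂(0.106) = 0.3432
−0.075·log₂(0.075) = 0.2803
−0.106·log₂(0.106) = 0.3432
−0.046·log₂(0.046) = 0.2043
Sum ≈ 2.6074 → 2.607 bits.

2.607 bits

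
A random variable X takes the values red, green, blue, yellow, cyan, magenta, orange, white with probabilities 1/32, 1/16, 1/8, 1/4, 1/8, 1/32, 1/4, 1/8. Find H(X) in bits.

2.6875 bits

Each probability is a power of 1/2, so log₂(1/p) is an integer.
H = Σ p·log₂(1/p) = 1/32·5 + 1/16·4 + 1/8·3 + 1/4·2 + 1/8·3 + 1/32·5 + 1/4·2 + 1/8·3 = 2.6875 bits.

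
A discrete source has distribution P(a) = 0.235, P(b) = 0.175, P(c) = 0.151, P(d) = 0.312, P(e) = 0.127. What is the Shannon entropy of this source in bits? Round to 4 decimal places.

H = −Σ pᵢ log₂ pᵢ.
−0.235·log₂(0.235) = 0.4910
−0.175·log₂(0.175) = 0.4401
−0.151·log₂(0.151) = 0.4118
−0.312·log₂(0.312) = 0.5243
−0.127·log₂(0.127) = 0.3781
Sum ≈ 2.2452 → 2.2452 bits.

2.2452 bits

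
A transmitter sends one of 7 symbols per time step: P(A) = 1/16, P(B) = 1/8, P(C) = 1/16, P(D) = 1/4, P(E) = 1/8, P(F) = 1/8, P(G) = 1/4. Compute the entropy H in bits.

2.625 bits

Each probability is a power of 1/2, so log₂(1/p) is an integer.
H = Σ p·log₂(1/p) = 1/16·4 + 1/8·3 + 1/16·4 + 1/4·2 + 1/8·3 + 1/8·3 + 1/4·2 = 2.625 bits.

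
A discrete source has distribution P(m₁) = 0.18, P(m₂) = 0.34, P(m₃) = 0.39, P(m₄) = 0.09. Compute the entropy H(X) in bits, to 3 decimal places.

H = −Σ pᵢ log₂ pᵢ.
−0.18·log₂(0.18) = 0.4453
−0.34·log₂(0.34) = 0.5292
−0.39·log₂(0.39) = 0.5298
−0.09·log₂(0.09) = 0.3127
Sum ≈ 1.8169 → 1.817 bits.

1.817 bits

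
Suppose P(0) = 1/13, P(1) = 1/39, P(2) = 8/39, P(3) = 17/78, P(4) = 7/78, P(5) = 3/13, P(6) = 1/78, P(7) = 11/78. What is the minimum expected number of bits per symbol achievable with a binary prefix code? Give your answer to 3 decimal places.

2.705 bits/symbol

Repeatedly combine the two least-probable nodes; the expected code length is the sum of the merged weights.
merge 1/78 + 1/39 → 1/26
merge 1/26 + 1/13 → 3/26
merge 7/78 + 3/26 → 8/39
merge 11/78 + 8/39 → 9/26
merge 8/39 + 17/78 → 11/26
merge 3/13 + 9/26 → 15/26
merge 11/26 + 15/26 → 1
L = 1/26 + 3/26 + 8/39 + 9/26 + 11/26 + 15/26 + 1 = 211/78 ≈ 2.705 bits/symbol.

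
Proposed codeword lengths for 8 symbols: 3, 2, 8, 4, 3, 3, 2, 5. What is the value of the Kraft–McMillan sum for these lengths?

0.97265625

With common denominator 2^8 = 256: Σ 2^(−ℓᵢ) = 32/256 + 64/256 + 1/256 + 16/256 + 32/256 + 32/256 + 64/256 + 8/256 = 249/256 = 0.97265625.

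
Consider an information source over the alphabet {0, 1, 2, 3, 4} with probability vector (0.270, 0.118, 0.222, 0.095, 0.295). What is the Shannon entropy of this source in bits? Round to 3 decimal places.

H = −Σ pᵢ log₂ pᵢ.
−0.270·log₂(0.270) = 0.5100
−0.118·log₂(0.118) = 0.3638
−0.222·log₂(0.222) = 0.4820
−0.095·log₂(0.095) = 0.3226
−0.295·log₂(0.295) = 0.5196
Sum ≈ 2.1980 → 2.198 bits.

2.198 bits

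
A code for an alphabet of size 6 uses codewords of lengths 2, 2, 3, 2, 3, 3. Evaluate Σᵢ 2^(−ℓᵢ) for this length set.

1.125

With common denominator 2^3 = 8: Σ 2^(−ℓᵢ) = 2/8 + 2/8 + 1/8 + 2/8 + 1/8 + 1/8 = 9/8 = 1.125.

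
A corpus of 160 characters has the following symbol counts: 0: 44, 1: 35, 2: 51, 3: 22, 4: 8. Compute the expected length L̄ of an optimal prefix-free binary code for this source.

2.1875 bits/symbol

Probabilities are the counts divided by 160.
Repeatedly combine the two least-probable nodes; the expected code length is the sum of the merged weights.
merge 1/20 + 11/80 → 3/16
merge 3/16 + 7/32 → 13/32
merge 11/40 + 51/160 → 19/32
merge 13/32 + 19/32 → 1
L = 3/16 + 13/32 + 19/32 + 1 = 35/16 = 2.1875 bits/symbol.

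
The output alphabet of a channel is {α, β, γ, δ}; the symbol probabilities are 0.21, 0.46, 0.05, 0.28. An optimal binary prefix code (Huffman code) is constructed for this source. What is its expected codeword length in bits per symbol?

1.8 bits/symbol

Repeatedly combine the two least-probable nodes; the expected code length is the sum of the merged weights.
merge 1/20 + 21/100 → 13/50
merge 13/50 + 7/25 → 27/50
merge 23/50 + 27/50 → 1
L = 13/50 + 27/50 + 1 = 9/5 = 1.8 bits/symbol.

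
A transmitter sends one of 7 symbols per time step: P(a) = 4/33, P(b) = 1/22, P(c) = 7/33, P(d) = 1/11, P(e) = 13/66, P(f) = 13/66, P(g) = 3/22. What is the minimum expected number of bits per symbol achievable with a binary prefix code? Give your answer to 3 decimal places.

2.727 bits/symbol

Repeatedly combine the two least-probable nodes; the expected code length is the sum of the merged weights.
merge 1/22 + 1/11 → 3/22
merge 4/33 + 3/22 → 17/66
merge 3/22 + 13/66 → 1/3
merge 13/66 + 7/33 → 9/22
merge 17/66 + 1/3 → 13/22
merge 9/22 + 13/22 → 1
L = 3/22 + 17/66 + 1/3 + 9/22 + 13/22 + 1 = 30/11 ≈ 2.727 bits/symbol.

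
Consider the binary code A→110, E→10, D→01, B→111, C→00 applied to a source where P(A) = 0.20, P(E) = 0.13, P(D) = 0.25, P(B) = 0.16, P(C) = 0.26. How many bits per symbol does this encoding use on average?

L̄ = Σ pᵢ·ℓᵢ = 0.20·3 + 0.13·2 + 0.25·2 + 0.16·3 + 0.26·2 = 2.36 bits/symbol.

2.36 bits/symbol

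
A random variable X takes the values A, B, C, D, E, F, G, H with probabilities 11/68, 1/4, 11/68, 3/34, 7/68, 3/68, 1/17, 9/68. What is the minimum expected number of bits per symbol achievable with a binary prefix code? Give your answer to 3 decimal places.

Repeatedly combine the two least-probable nodes; the expected code length is the sum of the merged weights.
merge 3/68 + 1/17 → 7/68
merge 3/34 + 7/68 → 13/68
merge 7/68 + 9/68 → 4/17
merge 11/68 + 11/68 → 11/34
merge 13/68 + 4/17 → 29/68
merge 1/4 + 11/34 → 39/68
merge 29/68 + 39/68 → 1
L = 7/68 + 13/68 + 4/17 + 11/34 + 29/68 + 39/68 + 1 = 97/34 ≈ 2.853 bits/symbol.

2.853 bits/symbol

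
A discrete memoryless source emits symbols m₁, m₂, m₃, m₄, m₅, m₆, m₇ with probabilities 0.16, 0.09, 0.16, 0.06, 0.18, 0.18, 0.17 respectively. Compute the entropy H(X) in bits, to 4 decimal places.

H = −Σ pᵢ log₂ pᵢ.
−0.16·log₂(0.16) = 0.4230
−0.09·log₂(0.09) = 0.3127
−0.16·log₂(0.16) = 0.4230
−0.06·log₂(0.06) = 0.2435
−0.18·log₂(0.18) = 0.4453
−0.18·log₂(0.18) = 0.4453
−0.17·log₂(0.17) = 0.4346
Sum ≈ 2.7274 → 2.7274 bits.

2.7274 bits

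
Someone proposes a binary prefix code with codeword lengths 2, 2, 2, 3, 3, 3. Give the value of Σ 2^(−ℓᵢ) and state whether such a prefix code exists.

With common denominator 2^3 = 8: Σ 2^(−ℓᵢ) = 2/8 + 2/8 + 2/8 + 1/8 + 1/8 + 1/8 = 9/8 = 1.125.
Kraft's inequality requires Σ ≤ 1; here Σ = 1.125 > 1, so no such prefix code exists.

1.125; no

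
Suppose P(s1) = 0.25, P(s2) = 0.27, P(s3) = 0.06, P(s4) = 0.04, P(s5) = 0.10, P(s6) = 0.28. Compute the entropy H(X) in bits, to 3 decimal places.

H = −Σ pᵢ log₂ pᵢ.
−0.25·log₂(0.25) = 0.5000
−0.27·log₂(0.27) = 0.5100
−0.06·log₂(0.06) = 0.2435
−0.04·log₂(0.04) = 0.1858
−0.10·log₂(0.10) = 0.3322
−0.28·log₂(0.28) = 0.5142
Sum ≈ 2.2857 → 2.286 bits.

2.286 bits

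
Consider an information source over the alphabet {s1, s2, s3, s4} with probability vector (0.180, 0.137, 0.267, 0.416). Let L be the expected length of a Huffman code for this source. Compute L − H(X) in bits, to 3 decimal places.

Entropy H = −Σ p log₂ p ≈ 1.8732 bits.
Huffman merges: 137/1000+9/50→317/1000; 267/1000+317/1000→73/125; 52/125+73/125→1. L = 1901/1000 ≈ 1.9010.
L − H = 1.9010 − 1.8732 = 0.028 bits.

0.028 bits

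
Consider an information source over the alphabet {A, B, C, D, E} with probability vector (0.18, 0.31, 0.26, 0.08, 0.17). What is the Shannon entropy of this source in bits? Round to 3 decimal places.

2.200 bits

H = −Σ pᵢ log₂ pᵢ.
−0.18·log₂(0.18) = 0.4453
−0.31·log₂(0.31) = 0.5238
−0.26·log₂(0.26) = 0.5053
−0.08·log₂(0.08) = 0.2915
−0.17·log₂(0.17) = 0.4346
Sum ≈ 2.2005 → 2.200 bits.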